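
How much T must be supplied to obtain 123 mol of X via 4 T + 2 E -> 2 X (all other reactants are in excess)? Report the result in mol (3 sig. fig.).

246 mol

n(X) = 123.0 mol
n(T) = (4/2) × 123.0 = 246.0 mol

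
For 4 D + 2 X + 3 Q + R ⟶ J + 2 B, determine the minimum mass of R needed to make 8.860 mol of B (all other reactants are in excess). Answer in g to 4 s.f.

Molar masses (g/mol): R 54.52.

n(B) = 8.860 mol
n(R) = (1/2) × 8.860 = 4.430 mol
mass = 4.430 × 54.52 = 241.5 g

241.5 g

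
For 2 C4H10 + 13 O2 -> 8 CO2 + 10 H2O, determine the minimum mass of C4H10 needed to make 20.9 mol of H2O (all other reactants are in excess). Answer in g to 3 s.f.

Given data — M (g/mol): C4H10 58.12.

243 g

n(H2O) = 20.90 mol
n(C4H10) = (2/10) × 20.90 = 4.180 mol
mass = 4.180 × 58.12 = 242.9 g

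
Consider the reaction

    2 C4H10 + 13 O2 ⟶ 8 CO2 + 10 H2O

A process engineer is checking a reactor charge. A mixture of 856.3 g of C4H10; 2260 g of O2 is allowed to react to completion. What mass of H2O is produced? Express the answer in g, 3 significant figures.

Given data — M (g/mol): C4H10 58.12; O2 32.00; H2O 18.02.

n(C4H10) = 856.3 / 58.12 = 14.73 mol
n(O2) = 2260 / 32.00 = 70.63 mol
n/ν for C4H10 = 14.73/2 = 7.365
n/ν for O2 = 70.63/13 = 5.433
Smallest n/ν is O2 → limiting reagent.
n(H2O) = (10/13) × 70.63 = 54.33 mol
mass = 54.33 × 18.02 = 979.0 g

979 g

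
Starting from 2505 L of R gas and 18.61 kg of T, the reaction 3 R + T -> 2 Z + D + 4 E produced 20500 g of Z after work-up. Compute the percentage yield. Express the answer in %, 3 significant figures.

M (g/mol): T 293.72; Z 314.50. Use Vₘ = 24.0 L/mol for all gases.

n(R) = 2505 / 24.0 = 104.4 mol
n(T) = 18.61×1000 / 293.72 = 63.36 mol
n/ν → R: 34.80, T: 63.36; R is limiting.
theoretical n(Z) = (2/3) × 104.4 = 69.60 mol → 21890 g
% yield = 20500 / 21890 × 100 = 93.65 %

93.7 %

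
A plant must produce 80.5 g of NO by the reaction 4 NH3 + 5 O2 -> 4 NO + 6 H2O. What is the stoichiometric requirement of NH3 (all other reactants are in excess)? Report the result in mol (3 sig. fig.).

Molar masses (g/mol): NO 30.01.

n(NO) = 80.5 / 30.01 = 2.682 mol
n(NH3) = (4/4) × 2.682 = 2.682 mol

2.68 mol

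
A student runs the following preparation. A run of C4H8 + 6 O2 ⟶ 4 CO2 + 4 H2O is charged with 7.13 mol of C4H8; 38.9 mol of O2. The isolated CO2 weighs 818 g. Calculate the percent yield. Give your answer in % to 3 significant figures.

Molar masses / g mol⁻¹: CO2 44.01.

n(C4H8) = 7.130 mol
n(O2) = 38.90 mol
n/ν → C4H8: 7.130, O2: 6.483; O2 is limiting.
theoretical n(CO2) = (4/6) × 38.90 = 25.93 mol → 1141 g
% yield = 818 / 1141 × 100 = 71.69 %

71.7 %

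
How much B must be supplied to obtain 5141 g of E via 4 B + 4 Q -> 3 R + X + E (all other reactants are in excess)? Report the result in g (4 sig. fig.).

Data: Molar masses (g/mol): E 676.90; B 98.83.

n(E) = 5141 / 676.90 = 7.595 mol
n(B) = (4/1) × 7.595 = 30.38 mol
mass = 30.38 × 98.83 = 3002 g

3002 g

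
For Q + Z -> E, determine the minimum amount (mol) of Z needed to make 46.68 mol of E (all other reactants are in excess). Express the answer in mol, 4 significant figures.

46.68 mol

n(E) = 46.68 mol
n(Z) = (1/1) × 46.68 = 46.68 mol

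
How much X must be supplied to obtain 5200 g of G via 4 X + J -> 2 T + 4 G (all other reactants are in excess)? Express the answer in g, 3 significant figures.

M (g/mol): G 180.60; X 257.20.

n(G) = 5200 / 180.60 = 28.79 mol
n(X) = (4/4) × 28.79 = 28.79 mol
mass = 28.79 × 257.20 = 7405 g

7410 g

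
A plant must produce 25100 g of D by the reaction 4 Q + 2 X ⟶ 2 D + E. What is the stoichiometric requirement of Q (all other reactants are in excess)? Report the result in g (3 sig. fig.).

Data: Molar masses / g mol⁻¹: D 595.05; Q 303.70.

25600 g

n(D) = 25100 / 595.05 = 42.18 mol
n(Q) = (4/2) × 42.18 = 84.36 mol
mass = 84.36 × 303.70 = 25620 g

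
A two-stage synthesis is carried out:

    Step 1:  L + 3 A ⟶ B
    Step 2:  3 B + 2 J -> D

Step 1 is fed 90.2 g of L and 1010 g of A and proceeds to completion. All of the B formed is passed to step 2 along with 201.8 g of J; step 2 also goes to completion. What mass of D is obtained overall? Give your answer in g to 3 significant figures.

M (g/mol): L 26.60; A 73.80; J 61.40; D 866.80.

Step 1:
n(L) = 90.20 / 26.60 = 3.391 mol
n(A) = 1010 / 73.80 = 13.69 mol
n/ν → L: 3.391, A: 4.563; L is limiting.
n(B) produced = (1/1) × 3.391 = 3.391 mol
Step 2:
n(B) available = 3.391 mol
n(J) = 201.8 / 61.40 = 3.287 mol
n/ν → B: 1.130, J: 1.644; B is limiting.
n(D) = (1/3) × 3.391 = 1.130 mol
mass = 1.130 × 866.80 = 979.5 g

980 g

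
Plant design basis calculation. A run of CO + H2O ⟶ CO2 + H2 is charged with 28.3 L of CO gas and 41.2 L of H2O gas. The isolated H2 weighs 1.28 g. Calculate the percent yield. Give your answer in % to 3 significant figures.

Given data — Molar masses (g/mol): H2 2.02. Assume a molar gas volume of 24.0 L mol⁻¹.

n(CO) = 28.30 / 24.0 = 1.179 mol
n(H2O) = 41.20 / 24.0 = 1.717 mol
n/ν for CO = 1.179/1 = 1.179
n/ν for H2O = 1.717/1 = 1.717
Smallest n/ν is CO → limiting reagent.
theoretical n(H2) = (1/1) × 1.179 = 1.179 mol → 2.382 g
% yield = 1.28 / 2.382 × 100 = 53.74 %

53.7 %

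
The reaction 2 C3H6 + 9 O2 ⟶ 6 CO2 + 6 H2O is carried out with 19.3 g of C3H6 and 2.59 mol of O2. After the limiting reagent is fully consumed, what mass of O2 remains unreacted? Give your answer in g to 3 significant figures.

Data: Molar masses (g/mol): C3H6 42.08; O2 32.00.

n(C3H6) = 19.30 / 42.08 = 0.4587 mol
n(O2) = 2.590 mol
n/ν for C3H6 = 0.4587/2 = 0.2294
n/ν for O2 = 2.590/9 = 0.2878
Smallest n/ν is C3H6 → limiting reagent.
O2 consumed = (9/2) × 0.4587 = 2.064 mol
O2 remaining = 2.590 − 2.064 = 0.5260 mol
mass = 0.5260 × 32.00 = 16.83 g

16.8 g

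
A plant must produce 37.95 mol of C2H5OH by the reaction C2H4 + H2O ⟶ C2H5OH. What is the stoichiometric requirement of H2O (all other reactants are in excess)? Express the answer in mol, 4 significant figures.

n(C2H5OH) = 37.95 mol
n(H2O) = (1/1) × 37.95 = 37.95 mol

37.95 mol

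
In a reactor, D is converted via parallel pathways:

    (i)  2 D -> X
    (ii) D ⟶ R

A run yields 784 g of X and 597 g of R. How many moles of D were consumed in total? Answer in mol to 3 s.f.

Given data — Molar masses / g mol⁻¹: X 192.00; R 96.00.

n(X) = 784 / 192.00 = 4.083 mol
n(R) = 597 / 96.00 = 6.219 mol
n(D) via (i) = (2/1)×4.083 = 8.166 mol
n(D) via (ii) = (1/1)×6.219 = 6.219 mol
total n(D) = 8.166 + 6.219 = 14.39 mol

14.4 mol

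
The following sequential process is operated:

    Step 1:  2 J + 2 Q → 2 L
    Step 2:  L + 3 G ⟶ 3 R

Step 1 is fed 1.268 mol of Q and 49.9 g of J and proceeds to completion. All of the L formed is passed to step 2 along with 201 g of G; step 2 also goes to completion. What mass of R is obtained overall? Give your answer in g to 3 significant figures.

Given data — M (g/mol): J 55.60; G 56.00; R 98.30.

Step 1:
n(Q) = 1.268 mol
n(J) = 49.90 / 55.60 = 0.8975 mol
n/ν → Q: 0.6340, J: 0.4488; J is limiting.
n(L) produced = (2/2) × 0.8975 = 0.8975 mol
Step 2:
n(L) available = 0.8975 mol
n(G) = 201.0 / 56.00 = 3.589 mol
n/ν → L: 0.8975, G: 1.196; L is limiting.
n(R) = (3/1) × 0.8975 = 2.693 mol
mass = 2.693 × 98.30 = 264.7 g

265 g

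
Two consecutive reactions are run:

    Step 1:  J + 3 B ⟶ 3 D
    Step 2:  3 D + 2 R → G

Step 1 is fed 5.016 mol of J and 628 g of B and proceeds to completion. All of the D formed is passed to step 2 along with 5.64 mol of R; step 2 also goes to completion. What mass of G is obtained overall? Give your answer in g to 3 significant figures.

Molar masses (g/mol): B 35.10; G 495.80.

1400 g

Step 1:
n(J) = 5.016 mol
n(B) = 628.0 / 35.10 = 17.89 mol
n/ν → J: 5.016, B: 5.963; J is limiting.
n(D) produced = (3/1) × 5.016 = 15.05 mol
Step 2:
n(D) available = 15.05 mol
n(R) = 5.640 mol
n/ν → D: 5.017, R: 2.820; R is limiting.
n(G) = (1/2) × 5.640 = 2.820 mol
mass = 2.820 × 495.80 = 1398 g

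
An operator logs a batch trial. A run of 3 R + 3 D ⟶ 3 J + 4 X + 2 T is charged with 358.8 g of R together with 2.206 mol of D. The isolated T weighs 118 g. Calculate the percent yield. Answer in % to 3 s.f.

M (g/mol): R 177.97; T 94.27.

93.1 %

n(R) = 358.8 / 177.97 = 2.016 mol
n(D) = 2.206 mol
n/ν for R = 2.016/3 = 0.6720
n/ν for D = 2.206/3 = 0.7353
Smallest n/ν is R → limiting reagent.
theoretical n(T) = (2/3) × 2.016 = 1.344 mol → 126.7 g
% yield = 118 / 126.7 × 100 = 93.13 %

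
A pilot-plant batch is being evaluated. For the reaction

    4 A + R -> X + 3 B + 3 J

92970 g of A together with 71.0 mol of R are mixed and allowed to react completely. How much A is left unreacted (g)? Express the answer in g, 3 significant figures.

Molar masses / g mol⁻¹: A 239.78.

n(A) = 92970 / 239.78 = 387.7 mol
n(R) = 71.00 mol
n/ν for A = 387.7/4 = 96.93
n/ν for R = 71.00/1 = 71.00
Smallest n/ν is R → limiting reagent.
A consumed = (4/1) × 71.00 = 284.0 mol
A remaining = 387.7 − 284.0 = 103.7 mol
mass = 103.7 × 239.78 = 24870 g

24900 g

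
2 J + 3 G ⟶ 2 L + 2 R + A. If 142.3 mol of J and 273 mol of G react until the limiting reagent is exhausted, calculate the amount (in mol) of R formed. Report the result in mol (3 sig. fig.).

142 mol

n(J) = 142.3 mol
n(G) = 273.0 mol
n/ν → J: 71.15, G: 91.00; J is limiting.
n(R) = (2/2) × 142.3 = 142.3 mol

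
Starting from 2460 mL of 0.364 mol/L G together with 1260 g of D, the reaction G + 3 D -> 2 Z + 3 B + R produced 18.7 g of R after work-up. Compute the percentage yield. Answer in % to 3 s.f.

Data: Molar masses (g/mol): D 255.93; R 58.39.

35.8 %

n(G) = 0.364 × 2460/1000 = 0.8954 mol
n(D) = 1260 / 255.93 = 4.923 mol
n/ν → G: 0.8954, D: 1.641; G is limiting.
theoretical n(R) = (1/1) × 0.8954 = 0.8954 mol → 52.28 g
% yield = 18.7 / 52.28 × 100 = 35.77 %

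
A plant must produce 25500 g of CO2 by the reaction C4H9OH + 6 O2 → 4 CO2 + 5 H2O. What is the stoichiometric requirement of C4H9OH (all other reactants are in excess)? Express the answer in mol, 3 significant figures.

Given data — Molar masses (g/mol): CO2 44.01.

145 mol

n(CO2) = 25500 / 44.01 = 579.4 mol
n(C4H9OH) = (1/4) × 579.4 = 144.9 mol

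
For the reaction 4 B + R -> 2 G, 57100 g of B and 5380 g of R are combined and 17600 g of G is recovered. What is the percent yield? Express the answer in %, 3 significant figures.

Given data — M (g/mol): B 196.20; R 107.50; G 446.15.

39.4 %

n(B) = 57100 / 196.20 = 291.0 mol
n(R) = 5380 / 107.50 = 50.05 mol
n/ν → B: 72.75, R: 50.05; R is limiting.
theoretical n(G) = (2/1) × 50.05 = 100.1 mol → 44660 g
% yield = 17600 / 44660 × 100 = 39.41 %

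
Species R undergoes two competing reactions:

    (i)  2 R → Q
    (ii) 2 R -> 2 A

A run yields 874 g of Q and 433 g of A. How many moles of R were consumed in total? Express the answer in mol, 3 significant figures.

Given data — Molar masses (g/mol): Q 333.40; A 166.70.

7.84 mol

n(Q) = 874 / 333.40 = 2.621 mol
n(A) = 433 / 166.70 = 2.597 mol
n(R) via (i) = (2/1)×2.621 = 5.242 mol
n(R) via (ii) = (2/2)×2.597 = 2.597 mol
total n(R) = 5.242 + 2.597 = 7.839 mol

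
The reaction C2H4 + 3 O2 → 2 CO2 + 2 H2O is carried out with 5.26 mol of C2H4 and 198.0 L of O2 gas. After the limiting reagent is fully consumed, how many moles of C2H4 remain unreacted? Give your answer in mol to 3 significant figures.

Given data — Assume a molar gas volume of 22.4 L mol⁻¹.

2.31 mol

n(C2H4) = 5.260 mol
n(O2) = 198.0 / 22.4 = 8.839 mol
n/ν → C2H4: 5.260, O2: 2.946; O2 is limiting.
C2H4 consumed = (1/3) × 8.839 = 2.946 mol
C2H4 remaining = 5.260 − 2.946 = 2.314 mol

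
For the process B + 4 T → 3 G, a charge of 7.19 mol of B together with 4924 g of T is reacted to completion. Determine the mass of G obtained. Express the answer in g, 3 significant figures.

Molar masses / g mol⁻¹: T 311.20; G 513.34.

6090 g

n(B) = 7.190 mol
n(T) = 4924 / 311.20 = 15.82 mol
n/ν → B: 7.190, T: 3.955; T is limiting.
n(G) = (3/4) × 15.82 = 11.87 mol
mass = 11.87 × 513.34 = 6093 g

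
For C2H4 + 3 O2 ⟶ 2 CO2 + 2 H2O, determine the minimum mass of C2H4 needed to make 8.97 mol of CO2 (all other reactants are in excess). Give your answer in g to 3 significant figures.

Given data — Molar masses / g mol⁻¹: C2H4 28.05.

126 g

n(CO2) = 8.970 mol
n(C2H4) = (1/2) × 8.970 = 4.485 mol
mass = 4.485 × 28.05 = 125.8 g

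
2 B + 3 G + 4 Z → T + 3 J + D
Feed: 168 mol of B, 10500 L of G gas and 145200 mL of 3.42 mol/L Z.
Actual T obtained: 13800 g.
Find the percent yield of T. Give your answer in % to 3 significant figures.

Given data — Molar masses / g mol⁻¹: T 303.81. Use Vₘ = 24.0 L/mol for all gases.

n(B) = 168.0 mol
n(G) = 10500 / 24.0 = 437.5 mol
n(Z) = 3.42 × 145200/1000 = 496.6 mol
n/ν for B = 168.0/2 = 84.00
n/ν for G = 437.5/3 = 145.8
n/ν for Z = 496.6/4 = 124.2
Smallest n/ν is B → limiting reagent.
theoretical n(T) = (1/2) × 168.0 = 84.00 mol → 25520 g
% yield = 13800 / 25520 × 100 = 54.08 %

54.1 %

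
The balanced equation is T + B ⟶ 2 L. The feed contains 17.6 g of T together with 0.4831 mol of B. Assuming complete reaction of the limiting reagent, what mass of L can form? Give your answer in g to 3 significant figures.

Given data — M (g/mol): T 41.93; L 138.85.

117 g

n(T) = 17.60 / 41.93 = 0.4197 mol
n(B) = 0.4831 mol
n/ν for T = 0.4197/1 = 0.4197
n/ν for B = 0.4831/1 = 0.4831
Smallest n/ν is T → limiting reagent.
n(L) = (2/1) × 0.4197 = 0.8394 mol
mass = 0.8394 × 138.85 = 116.6 g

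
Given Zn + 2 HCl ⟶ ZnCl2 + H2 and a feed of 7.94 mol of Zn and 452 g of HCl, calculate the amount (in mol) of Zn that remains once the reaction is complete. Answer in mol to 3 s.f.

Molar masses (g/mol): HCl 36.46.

1.74 mol

n(Zn) = 7.940 mol
n(HCl) = 452.0 / 36.46 = 12.40 mol
n/ν for Zn = 7.940/1 = 7.940
n/ν for HCl = 12.40/2 = 6.200
Smallest n/ν is HCl → limiting reagent.
Zn consumed = (1/2) × 12.40 = 6.200 mol
Zn remaining = 7.940 − 6.200 = 1.740 mol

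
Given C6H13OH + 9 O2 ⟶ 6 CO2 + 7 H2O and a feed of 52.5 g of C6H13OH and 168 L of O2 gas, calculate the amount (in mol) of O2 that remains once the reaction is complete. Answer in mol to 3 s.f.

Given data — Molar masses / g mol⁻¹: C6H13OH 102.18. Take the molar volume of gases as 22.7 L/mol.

n(C6H13OH) = 52.50 / 102.18 = 0.5138 mol
n(O2) = 168.0 / 22.7 = 7.401 mol
n/ν for C6H13OH = 0.5138/1 = 0.5138
n/ν for O2 = 7.401/9 = 0.8223
Smallest n/ν is C6H13OH → limiting reagent.
O2 consumed = (9/1) × 0.5138 = 4.624 mol
O2 remaining = 7.401 − 4.624 = 2.777 mol

2.78 mol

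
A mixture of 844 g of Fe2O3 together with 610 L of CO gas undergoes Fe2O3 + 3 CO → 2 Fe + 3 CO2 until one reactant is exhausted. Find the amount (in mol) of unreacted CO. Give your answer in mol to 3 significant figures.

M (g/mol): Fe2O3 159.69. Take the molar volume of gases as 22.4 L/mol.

11.4 mol

n(Fe2O3) = 844.0 / 159.69 = 5.285 mol
n(CO) = 610.0 / 22.4 = 27.23 mol
n/ν for Fe2O3 = 5.285/1 = 5.285
n/ν for CO = 27.23/3 = 9.077
Smallest n/ν is Fe2O3 → limiting reagent.
CO consumed = (3/1) × 5.285 = 15.86 mol
CO remaining = 27.23 − 15.86 = 11.37 mol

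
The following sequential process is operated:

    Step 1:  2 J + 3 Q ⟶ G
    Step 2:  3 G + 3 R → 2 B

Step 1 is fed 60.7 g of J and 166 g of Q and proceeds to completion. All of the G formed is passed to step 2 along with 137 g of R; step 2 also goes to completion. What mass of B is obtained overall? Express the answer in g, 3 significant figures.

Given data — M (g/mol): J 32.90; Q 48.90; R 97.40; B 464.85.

Step 1:
n(J) = 60.70 / 32.90 = 1.845 mol
n(Q) = 166.0 / 48.90 = 3.395 mol
n/ν for J = 1.845/2 = 0.9225
n/ν for Q = 3.395/3 = 1.132
Smallest n/ν is J → limiting reagent.
n(G) produced = (1/2) × 1.845 = 0.9225 mol
Step 2:
n(G) available = 0.9225 mol
n(R) = 137.0 / 97.40 = 1.407 mol
n/ν for G = 0.9225/3 = 0.3075
n/ν for R = 1.407/3 = 0.4690
Smallest n/ν is G → limiting reagent.
n(B) = (2/3) × 0.9225 = 0.6150 mol
mass = 0.6150 × 464.85 = 285.9 g

286 g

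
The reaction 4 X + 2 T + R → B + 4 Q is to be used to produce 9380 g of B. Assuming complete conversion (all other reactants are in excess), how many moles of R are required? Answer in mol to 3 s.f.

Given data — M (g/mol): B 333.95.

n(B) = 9380 / 333.95 = 28.09 mol
n(R) = (1/1) × 28.09 = 28.09 mol

28.1 mol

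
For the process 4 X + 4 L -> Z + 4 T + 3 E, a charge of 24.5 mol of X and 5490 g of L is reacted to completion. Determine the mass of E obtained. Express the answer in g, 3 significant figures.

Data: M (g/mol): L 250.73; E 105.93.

1740 g

n(X) = 24.50 mol
n(L) = 5490 / 250.73 = 21.90 mol
n/ν for X = 24.50/4 = 6.125
n/ν for L = 21.90/4 = 5.475
Smallest n/ν is L → limiting reagent.
n(E) = (3/4) × 21.90 = 16.43 mol
mass = 16.43 × 105.93 = 1740 g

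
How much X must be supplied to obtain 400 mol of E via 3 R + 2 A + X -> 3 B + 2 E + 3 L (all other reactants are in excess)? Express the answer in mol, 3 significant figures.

n(E) = 400.0 mol
n(X) = (1/2) × 400.0 = 200.0 mol

200 mol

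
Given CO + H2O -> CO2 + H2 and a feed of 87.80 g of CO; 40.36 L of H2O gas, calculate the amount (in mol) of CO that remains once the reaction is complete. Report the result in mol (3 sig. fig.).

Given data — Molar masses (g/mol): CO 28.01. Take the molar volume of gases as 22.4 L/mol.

1.33 mol

n(CO) = 87.80 / 28.01 = 3.135 mol
n(H2O) = 40.36 / 22.4 = 1.802 mol
n/ν for CO = 3.135/1 = 3.135
n/ν for H2O = 1.802/1 = 1.802
Smallest n/ν is H2O → limiting reagent.
CO consumed = (1/1) × 1.802 = 1.802 mol
CO remaining = 3.135 − 1.802 = 1.333 mol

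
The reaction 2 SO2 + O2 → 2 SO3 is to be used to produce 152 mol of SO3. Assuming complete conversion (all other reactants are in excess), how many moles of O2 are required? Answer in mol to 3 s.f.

76.0 mol

n(SO3) = 152.0 mol
n(O2) = (1/2) × 152.0 = 76.00 mol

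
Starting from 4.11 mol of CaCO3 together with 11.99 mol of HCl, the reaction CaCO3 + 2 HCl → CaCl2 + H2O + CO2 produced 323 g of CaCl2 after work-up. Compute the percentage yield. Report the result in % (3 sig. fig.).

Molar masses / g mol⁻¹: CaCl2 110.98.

70.8 %

n(CaCO3) = 4.110 mol
n(HCl) = 11.99 mol
n/ν → CaCO3: 4.110, HCl: 5.995; CaCO3 is limiting.
theoretical n(CaCl2) = (1/1) × 4.110 = 4.110 mol → 456.1 g
% yield = 323 / 456.1 × 100 = 70.82 %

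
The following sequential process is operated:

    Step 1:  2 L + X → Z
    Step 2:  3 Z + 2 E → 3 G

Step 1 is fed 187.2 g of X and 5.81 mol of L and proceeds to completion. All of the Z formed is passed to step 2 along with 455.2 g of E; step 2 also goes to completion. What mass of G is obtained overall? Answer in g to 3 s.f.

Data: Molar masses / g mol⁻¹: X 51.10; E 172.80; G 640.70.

1860 g

Step 1:
n(X) = 187.2 / 51.10 = 3.663 mol
n(L) = 5.810 mol
n/ν for X = 3.663/1 = 3.663
n/ν for L = 5.810/2 = 2.905
Smallest n/ν is L → limiting reagent.
n(Z) produced = (1/2) × 5.810 = 2.905 mol
Step 2:
n(Z) available = 2.905 mol
n(E) = 455.2 / 172.80 = 2.634 mol
n/ν for Z = 2.905/3 = 0.9683
n/ν for E = 2.634/2 = 1.317
Smallest n/ν is Z → limiting reagent.
n(G) = (3/3) × 2.905 = 2.905 mol
mass = 2.905 × 640.70 = 1861 g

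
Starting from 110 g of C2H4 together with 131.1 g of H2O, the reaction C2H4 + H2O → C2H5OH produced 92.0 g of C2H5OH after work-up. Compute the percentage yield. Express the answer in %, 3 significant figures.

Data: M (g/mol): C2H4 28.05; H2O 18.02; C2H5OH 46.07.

n(C2H4) = 110.0 / 28.05 = 3.922 mol
n(H2O) = 131.1 / 18.02 = 7.275 mol
n/ν for C2H4 = 3.922/1 = 3.922
n/ν for H2O = 7.275/1 = 7.275
Smallest n/ν is C2H4 → limiting reagent.
theoretical n(C2H5OH) = (1/1) × 3.922 = 3.922 mol → 180.7 g
% yield = 92.0 / 180.7 × 100 = 50.91 %

50.9 %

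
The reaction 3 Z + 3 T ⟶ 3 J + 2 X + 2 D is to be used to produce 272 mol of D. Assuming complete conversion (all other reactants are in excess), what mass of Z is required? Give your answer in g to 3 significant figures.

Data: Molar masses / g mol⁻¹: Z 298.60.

n(D) = 272.0 mol
n(Z) = (3/2) × 272.0 = 408.0 mol
mass = 408.0 × 298.60 = 121800 g

122000 g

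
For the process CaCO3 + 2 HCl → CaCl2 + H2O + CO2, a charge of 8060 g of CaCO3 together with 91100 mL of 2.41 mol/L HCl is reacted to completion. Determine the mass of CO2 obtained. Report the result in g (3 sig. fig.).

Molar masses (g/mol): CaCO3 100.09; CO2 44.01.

3540 g

n(CaCO3) = 8060 / 100.09 = 80.53 mol
n(HCl) = 2.41 × 91100/1000 = 219.6 mol
n/ν for CaCO3 = 80.53/1 = 80.53
n/ν for HCl = 219.6/2 = 109.8
Smallest n/ν is CaCO3 → limiting reagent.
n(CO2) = (1/1) × 80.53 = 80.53 mol
mass = 80.53 × 44.01 = 3544 g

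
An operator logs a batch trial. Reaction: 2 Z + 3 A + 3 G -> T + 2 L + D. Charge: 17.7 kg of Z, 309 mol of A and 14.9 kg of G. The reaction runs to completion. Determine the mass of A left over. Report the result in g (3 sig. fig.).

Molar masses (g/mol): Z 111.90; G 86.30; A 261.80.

35700 g

n(Z) = 17.70×1000 / 111.90 = 158.2 mol
n(A) = 309.0 mol
n(G) = 14.90×1000 / 86.30 = 172.7 mol
n/ν for Z = 158.2/2 = 79.10
n/ν for A = 309.0/3 = 103.0
n/ν for G = 172.7/3 = 57.57
Smallest n/ν is G → limiting reagent.
A consumed = (3/3) × 172.7 = 172.7 mol
A remaining = 309.0 − 172.7 = 136.3 mol
mass = 136.3 × 261.80 = 35680 g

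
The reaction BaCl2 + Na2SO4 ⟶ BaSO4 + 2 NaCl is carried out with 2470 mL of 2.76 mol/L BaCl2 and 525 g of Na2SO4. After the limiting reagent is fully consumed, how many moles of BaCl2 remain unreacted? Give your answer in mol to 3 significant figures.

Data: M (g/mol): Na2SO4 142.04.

3.12 mol

n(BaCl2) = 2.76 × 2470/1000 = 6.817 mol
n(Na2SO4) = 525.0 / 142.04 = 3.696 mol
n/ν for BaCl2 = 6.817/1 = 6.817
n/ν for Na2SO4 = 3.696/1 = 3.696
Smallest n/ν is Na2SO4 → limiting reagent.
BaCl2 consumed = (1/1) × 3.696 = 3.696 mol
BaCl2 remaining = 6.817 − 3.696 = 3.121 mol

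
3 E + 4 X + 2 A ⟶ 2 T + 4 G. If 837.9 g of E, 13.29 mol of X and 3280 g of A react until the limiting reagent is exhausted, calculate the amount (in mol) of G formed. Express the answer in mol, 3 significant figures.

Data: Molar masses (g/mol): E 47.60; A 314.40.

13.3 mol

n(E) = 837.9 / 47.60 = 17.60 mol
n(X) = 13.29 mol
n(A) = 3280 / 314.40 = 10.43 mol
n/ν for E = 17.60/3 = 5.867
n/ν for X = 13.29/4 = 3.323
n/ν for A = 10.43/2 = 5.215
Smallest n/ν is X → limiting reagent.
n(G) = (4/4) × 13.29 = 13.29 mol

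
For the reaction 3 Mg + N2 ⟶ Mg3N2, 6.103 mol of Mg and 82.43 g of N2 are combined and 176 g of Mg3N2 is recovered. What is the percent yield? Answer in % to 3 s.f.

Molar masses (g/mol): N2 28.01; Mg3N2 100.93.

n(Mg) = 6.103 mol
n(N2) = 82.43 / 28.01 = 2.943 mol
n/ν for Mg = 6.103/3 = 2.034
n/ν for N2 = 2.943/1 = 2.943
Smallest n/ν is Mg → limiting reagent.
theoretical n(Mg3N2) = (1/3) × 6.103 = 2.034 mol → 205.3 g
% yield = 176 / 205.3 × 100 = 85.73 %

85.7 %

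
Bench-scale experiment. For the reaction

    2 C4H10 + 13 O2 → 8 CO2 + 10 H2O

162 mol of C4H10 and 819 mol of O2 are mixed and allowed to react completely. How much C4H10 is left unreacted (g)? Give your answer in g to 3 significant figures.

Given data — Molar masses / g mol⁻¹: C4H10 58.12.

n(C4H10) = 162.0 mol
n(O2) = 819.0 mol
n/ν for C4H10 = 162.0/2 = 81.00
n/ν for O2 = 819.0/13 = 63.00
Smallest n/ν is O2 → limiting reagent.
C4H10 consumed = (2/13) × 819.0 = 126.0 mol
C4H10 remaining = 162.0 − 126.0 = 36.00 mol
mass = 36.00 × 58.12 = 2092 g

2090 g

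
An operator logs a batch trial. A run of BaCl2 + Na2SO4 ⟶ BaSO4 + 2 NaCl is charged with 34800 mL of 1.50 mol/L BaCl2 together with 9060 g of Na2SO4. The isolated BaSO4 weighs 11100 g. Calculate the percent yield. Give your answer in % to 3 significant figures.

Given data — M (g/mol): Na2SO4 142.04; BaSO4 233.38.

n(BaCl2) = 1.50 × 34800/1000 = 52.20 mol
n(Na2SO4) = 9060 / 142.04 = 63.78 mol
n/ν → BaCl2: 52.20, Na2SO4: 63.78; BaCl2 is limiting.
theoretical n(BaSO4) = (1/1) × 52.20 = 52.20 mol → 12180 g
% yield = 11100 / 12180 × 100 = 91.13 %

91.1 %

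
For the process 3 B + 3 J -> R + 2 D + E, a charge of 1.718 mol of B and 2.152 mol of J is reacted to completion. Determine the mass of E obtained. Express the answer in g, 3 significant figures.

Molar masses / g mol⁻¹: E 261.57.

n(B) = 1.718 mol
n(J) = 2.152 mol
n/ν → B: 0.5727, J: 0.7173; B is limiting.
n(E) = (1/3) × 1.718 = 0.5727 mol
mass = 0.5727 × 261.57 = 149.8 g

150 g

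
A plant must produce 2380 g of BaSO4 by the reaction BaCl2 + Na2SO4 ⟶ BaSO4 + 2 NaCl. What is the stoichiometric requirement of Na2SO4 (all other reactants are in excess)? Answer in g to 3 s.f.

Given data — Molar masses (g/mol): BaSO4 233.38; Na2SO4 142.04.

1450 g

n(BaSO4) = 2380 / 233.38 = 10.20 mol
n(Na2SO4) = (1/1) × 10.20 = 10.20 mol
mass = 10.20 × 142.04 = 1449 g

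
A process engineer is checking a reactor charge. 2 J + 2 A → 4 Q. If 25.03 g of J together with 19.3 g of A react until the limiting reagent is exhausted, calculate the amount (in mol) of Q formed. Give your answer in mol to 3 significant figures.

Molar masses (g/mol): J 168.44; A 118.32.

0.297 mol

n(J) = 25.03 / 168.44 = 0.1486 mol
n(A) = 19.30 / 118.32 = 0.1631 mol
n/ν for J = 0.1486/2 = 0.07430
n/ν for A = 0.1631/2 = 0.08155
Smallest n/ν is J → limiting reagent.
n(Q) = (4/2) × 0.1486 = 0.2972 mol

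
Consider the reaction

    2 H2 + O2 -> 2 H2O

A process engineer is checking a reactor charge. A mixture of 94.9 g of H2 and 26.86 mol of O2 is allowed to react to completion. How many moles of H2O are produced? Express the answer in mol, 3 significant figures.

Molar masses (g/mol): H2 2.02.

47.0 mol

n(H2) = 94.90 / 2.02 = 46.98 mol
n(O2) = 26.86 mol
n/ν → H2: 23.49, O2: 26.86; H2 is limiting.
n(H2O) = (2/2) × 46.98 = 46.98 mol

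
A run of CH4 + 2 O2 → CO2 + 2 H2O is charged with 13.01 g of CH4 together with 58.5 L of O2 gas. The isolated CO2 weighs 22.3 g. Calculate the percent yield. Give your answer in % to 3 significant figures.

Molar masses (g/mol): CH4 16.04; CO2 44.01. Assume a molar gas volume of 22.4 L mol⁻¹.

62.5 %

n(CH4) = 13.01 / 16.04 = 0.8111 mol
n(O2) = 58.50 / 22.4 = 2.612 mol
n/ν for CH4 = 0.8111/1 = 0.8111
n/ν for O2 = 2.612/2 = 1.306
Smallest n/ν is CH4 → limiting reagent.
theoretical n(CO2) = (1/1) × 0.8111 = 0.8111 mol → 35.70 g
% yield = 22.3 / 35.70 × 100 = 62.46 %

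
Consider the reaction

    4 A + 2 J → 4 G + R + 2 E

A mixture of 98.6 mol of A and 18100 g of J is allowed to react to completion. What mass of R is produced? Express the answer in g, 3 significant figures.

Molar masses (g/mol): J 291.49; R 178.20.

n(A) = 98.60 mol
n(J) = 18100 / 291.49 = 62.09 mol
n/ν → A: 24.65, J: 31.05; A is limiting.
n(R) = (1/4) × 98.60 = 24.65 mol
mass = 24.65 × 178.20 = 4393 g

4390 g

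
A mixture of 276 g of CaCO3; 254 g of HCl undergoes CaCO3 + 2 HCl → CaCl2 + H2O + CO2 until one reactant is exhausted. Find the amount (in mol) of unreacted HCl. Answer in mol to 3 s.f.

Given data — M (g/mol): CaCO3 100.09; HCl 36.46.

1.45 mol

n(CaCO3) = 276.0 / 100.09 = 2.758 mol
n(HCl) = 254.0 / 36.46 = 6.967 mol
n/ν → CaCO3: 2.758, HCl: 3.484; CaCO3 is limiting.
HCl consumed = (2/1) × 2.758 = 5.516 mol
HCl remaining = 6.967 − 5.516 = 1.451 mol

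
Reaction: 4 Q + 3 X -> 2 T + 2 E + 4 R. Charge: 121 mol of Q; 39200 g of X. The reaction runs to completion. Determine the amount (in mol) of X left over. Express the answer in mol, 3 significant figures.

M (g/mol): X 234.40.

n(Q) = 121.0 mol
n(X) = 39200 / 234.40 = 167.2 mol
n/ν for Q = 121.0/4 = 30.25
n/ν for X = 167.2/3 = 55.73
Smallest n/ν is Q → limiting reagent.
X consumed = (3/4) × 121.0 = 90.75 mol
X remaining = 167.2 − 90.75 = 76.45 mol

76.5 mol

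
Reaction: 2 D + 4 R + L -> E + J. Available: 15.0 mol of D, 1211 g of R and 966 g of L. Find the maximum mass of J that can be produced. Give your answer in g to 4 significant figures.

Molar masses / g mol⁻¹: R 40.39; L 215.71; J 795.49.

3562 g

n(D) = 15.00 mol
n(R) = 1211 / 40.39 = 29.98 mol
n(L) = 966.0 / 215.71 = 4.478 mol
n/ν for D = 15.00/2 = 7.500
n/ν for R = 29.98/4 = 7.495
n/ν for L = 4.478/1 = 4.478
Smallest n/ν is L → limiting reagent.
n(J) = (1/1) × 4.478 = 4.478 mol
mass = 4.478 × 795.49 = 3562 g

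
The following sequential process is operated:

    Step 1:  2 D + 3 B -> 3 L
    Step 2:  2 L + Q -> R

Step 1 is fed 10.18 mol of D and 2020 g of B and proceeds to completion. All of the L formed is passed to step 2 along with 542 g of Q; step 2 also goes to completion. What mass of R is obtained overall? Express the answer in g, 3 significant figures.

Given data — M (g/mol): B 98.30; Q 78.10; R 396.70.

Step 1:
n(D) = 10.18 mol
n(B) = 2020 / 98.30 = 20.55 mol
n/ν for D = 10.18/2 = 5.090
n/ν for B = 20.55/3 = 6.850
Smallest n/ν is D → limiting reagent.
n(L) produced = (3/2) × 10.18 = 15.27 mol
Step 2:
n(L) available = 15.27 mol
n(Q) = 542.0 / 78.10 = 6.940 mol
n/ν for L = 15.27/2 = 7.635
n/ν for Q = 6.940/1 = 6.940
Smallest n/ν is Q → limiting reagent.
n(R) = (1/1) × 6.940 = 6.940 mol
mass = 6.940 × 396.70 = 2753 g

2750 g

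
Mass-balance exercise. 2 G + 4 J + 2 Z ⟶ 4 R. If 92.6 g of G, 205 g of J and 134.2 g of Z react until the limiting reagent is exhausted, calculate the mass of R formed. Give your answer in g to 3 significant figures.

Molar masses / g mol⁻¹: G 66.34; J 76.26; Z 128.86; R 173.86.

362 g

n(G) = 92.60 / 66.34 = 1.396 mol
n(J) = 205.0 / 76.26 = 2.688 mol
n(Z) = 134.2 / 128.86 = 1.041 mol
n/ν → G: 0.6980, J: 0.6720, Z: 0.5205; Z is limiting.
n(R) = (4/2) × 1.041 = 2.082 mol
mass = 2.082 × 173.86 = 362.0 g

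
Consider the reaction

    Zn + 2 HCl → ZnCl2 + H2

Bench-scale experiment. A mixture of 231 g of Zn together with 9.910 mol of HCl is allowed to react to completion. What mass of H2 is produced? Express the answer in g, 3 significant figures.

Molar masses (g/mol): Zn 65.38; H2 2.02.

7.14 g

n(Zn) = 231.0 / 65.38 = 3.533 mol
n(HCl) = 9.910 mol
n/ν for Zn = 3.533/1 = 3.533
n/ν for HCl = 9.910/2 = 4.955
Smallest n/ν is Zn → limiting reagent.
n(H2) = (1/1) × 3.533 = 3.533 mol
mass = 3.533 × 2.02 = 7.137 g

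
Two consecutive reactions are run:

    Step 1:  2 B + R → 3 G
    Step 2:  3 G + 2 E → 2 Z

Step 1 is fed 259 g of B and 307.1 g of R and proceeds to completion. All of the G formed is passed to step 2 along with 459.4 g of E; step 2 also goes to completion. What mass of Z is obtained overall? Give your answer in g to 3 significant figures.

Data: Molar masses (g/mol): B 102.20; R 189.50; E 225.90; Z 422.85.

860 g

Step 1:
n(B) = 259.0 / 102.20 = 2.534 mol
n(R) = 307.1 / 189.50 = 1.621 mol
n/ν for B = 2.534/2 = 1.267
n/ν for R = 1.621/1 = 1.621
Smallest n/ν is B → limiting reagent.
n(G) produced = (3/2) × 2.534 = 3.801 mol
Step 2:
n(G) available = 3.801 mol
n(E) = 459.4 / 225.90 = 2.034 mol
n/ν for G = 3.801/3 = 1.267
n/ν for E = 2.034/2 = 1.017
Smallest n/ν is E → limiting reagent.
n(Z) = (2/2) × 2.034 = 2.034 mol
mass = 2.034 × 422.85 = 860.1 g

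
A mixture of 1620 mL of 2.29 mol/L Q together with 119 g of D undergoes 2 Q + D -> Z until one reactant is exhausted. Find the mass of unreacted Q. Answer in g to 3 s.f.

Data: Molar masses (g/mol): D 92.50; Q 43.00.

n(Q) = 2.29 × 1620/1000 = 3.710 mol
n(D) = 119.0 / 92.50 = 1.286 mol
n/ν → Q: 1.855, D: 1.286; D is limiting.
Q consumed = (2/1) × 1.286 = 2.572 mol
Q remaining = 3.710 − 2.572 = 1.138 mol
mass = 1.138 × 43.00 = 48.93 g

48.9 g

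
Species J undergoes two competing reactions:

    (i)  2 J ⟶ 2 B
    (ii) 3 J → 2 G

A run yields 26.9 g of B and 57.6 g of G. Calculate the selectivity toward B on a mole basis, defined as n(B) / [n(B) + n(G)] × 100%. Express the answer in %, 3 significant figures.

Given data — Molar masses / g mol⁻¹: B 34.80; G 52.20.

41.2 %

n(B) = 26.9 / 34.80 = 0.7730 mol
n(G) = 57.6 / 52.20 = 1.103 mol
selectivity = 0.7730/(0.7730+1.103) × 100 = 41.20 %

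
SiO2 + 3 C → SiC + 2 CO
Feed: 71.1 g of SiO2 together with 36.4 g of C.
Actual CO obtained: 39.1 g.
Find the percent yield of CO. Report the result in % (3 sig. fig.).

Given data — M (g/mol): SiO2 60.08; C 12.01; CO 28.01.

n(SiO2) = 71.10 / 60.08 = 1.183 mol
n(C) = 36.40 / 12.01 = 3.031 mol
n/ν for SiO2 = 1.183/1 = 1.183
n/ν for C = 3.031/3 = 1.010
Smallest n/ν is C → limiting reagent.
theoretical n(CO) = (2/3) × 3.031 = 2.021 mol → 56.61 g
% yield = 39.1 / 56.61 × 100 = 69.07 %

69.1 %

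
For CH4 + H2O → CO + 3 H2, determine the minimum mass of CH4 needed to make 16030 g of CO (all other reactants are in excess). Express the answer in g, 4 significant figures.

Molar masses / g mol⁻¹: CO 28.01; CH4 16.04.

9180 g

n(CO) = 16030 / 28.01 = 572.3 mol
n(CH4) = (1/1) × 572.3 = 572.3 mol
mass = 572.3 × 16.04 = 9180 g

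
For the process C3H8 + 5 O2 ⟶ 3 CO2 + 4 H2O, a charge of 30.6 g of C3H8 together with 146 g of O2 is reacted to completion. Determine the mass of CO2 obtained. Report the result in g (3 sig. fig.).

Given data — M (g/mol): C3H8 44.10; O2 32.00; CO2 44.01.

91.6 g

n(C3H8) = 30.60 / 44.10 = 0.6939 mol
n(O2) = 146.0 / 32.00 = 4.563 mol
n/ν for C3H8 = 0.6939/1 = 0.6939
n/ν for O2 = 4.563/5 = 0.9126
Smallest n/ν is C3H8 → limiting reagent.
n(CO2) = (3/1) × 0.6939 = 2.082 mol
mass = 2.082 × 44.01 = 91.63 g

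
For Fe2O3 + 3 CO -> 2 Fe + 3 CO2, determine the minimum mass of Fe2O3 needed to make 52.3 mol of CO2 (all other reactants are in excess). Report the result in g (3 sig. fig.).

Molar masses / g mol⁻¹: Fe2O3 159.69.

2780 g

n(CO2) = 52.30 mol
n(Fe2O3) = (1/3) × 52.30 = 17.43 mol
mass = 17.43 × 159.69 = 2783 g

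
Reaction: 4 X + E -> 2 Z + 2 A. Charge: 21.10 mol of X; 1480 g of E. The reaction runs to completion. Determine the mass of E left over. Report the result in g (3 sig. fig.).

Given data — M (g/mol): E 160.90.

631 g

n(X) = 21.10 mol
n(E) = 1480 / 160.90 = 9.198 mol
n/ν for X = 21.10/4 = 5.275
n/ν for E = 9.198/1 = 9.198
Smallest n/ν is X → limiting reagent.
E consumed = (1/4) × 21.10 = 5.275 mol
E remaining = 9.198 − 5.275 = 3.923 mol
mass = 3.923 × 160.90 = 631.2 g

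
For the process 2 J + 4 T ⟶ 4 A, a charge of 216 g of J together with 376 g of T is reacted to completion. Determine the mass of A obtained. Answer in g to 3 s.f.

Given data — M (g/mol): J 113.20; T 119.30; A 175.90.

n(J) = 216.0 / 113.20 = 1.908 mol
n(T) = 376.0 / 119.30 = 3.152 mol
n/ν for J = 1.908/2 = 0.9540
n/ν for T = 3.152/4 = 0.7880
Smallest n/ν is T → limiting reagent.
n(A) = (4/4) × 3.152 = 3.152 mol
mass = 3.152 × 175.90 = 554.4 g

554 g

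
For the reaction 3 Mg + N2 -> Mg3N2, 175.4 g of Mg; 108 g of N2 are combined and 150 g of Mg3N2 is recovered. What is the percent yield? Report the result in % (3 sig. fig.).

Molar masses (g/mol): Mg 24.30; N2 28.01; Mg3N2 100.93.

n(Mg) = 175.4 / 24.30 = 7.218 mol
n(N2) = 108.0 / 28.01 = 3.856 mol
n/ν → Mg: 2.406, N2: 3.856; Mg is limiting.
theoretical n(Mg3N2) = (1/3) × 7.218 = 2.406 mol → 242.8 g
% yield = 150 / 242.8 × 100 = 61.78 %

61.8 %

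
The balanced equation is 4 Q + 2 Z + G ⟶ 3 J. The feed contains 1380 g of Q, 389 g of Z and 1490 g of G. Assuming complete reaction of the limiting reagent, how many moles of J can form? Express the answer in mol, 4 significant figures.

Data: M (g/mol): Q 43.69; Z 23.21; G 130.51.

23.69 mol

n(Q) = 1380 / 43.69 = 31.59 mol
n(Z) = 389.0 / 23.21 = 16.76 mol
n(G) = 1490 / 130.51 = 11.42 mol
n/ν for Q = 31.59/4 = 7.898
n/ν for Z = 16.76/2 = 8.380
n/ν for G = 11.42/1 = 11.42
Smallest n/ν is Q → limiting reagent.
n(J) = (3/4) × 31.59 = 23.69 mol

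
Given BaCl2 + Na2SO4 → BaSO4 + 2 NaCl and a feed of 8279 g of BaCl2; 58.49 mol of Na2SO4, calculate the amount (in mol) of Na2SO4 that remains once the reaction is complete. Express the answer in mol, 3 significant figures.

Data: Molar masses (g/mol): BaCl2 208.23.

18.7 mol

n(BaCl2) = 8279 / 208.23 = 39.76 mol
n(Na2SO4) = 58.49 mol
n/ν for BaCl2 = 39.76/1 = 39.76
n/ν for Na2SO4 = 58.49/1 = 58.49
Smallest n/ν is BaCl2 → limiting reagent.
Na2SO4 consumed = (1/1) × 39.76 = 39.76 mol
Na2SO4 remaining = 58.49 − 39.76 = 18.73 mol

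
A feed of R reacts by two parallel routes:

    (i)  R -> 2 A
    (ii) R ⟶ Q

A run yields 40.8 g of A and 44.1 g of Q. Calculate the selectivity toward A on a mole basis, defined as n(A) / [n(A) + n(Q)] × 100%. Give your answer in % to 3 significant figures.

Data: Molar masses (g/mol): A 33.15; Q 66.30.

n(A) = 40.8 / 33.15 = 1.231 mol
n(Q) = 44.1 / 66.30 = 0.6652 mol
selectivity = 1.231/(1.231+0.6652) × 100 = 64.92 %

64.9 %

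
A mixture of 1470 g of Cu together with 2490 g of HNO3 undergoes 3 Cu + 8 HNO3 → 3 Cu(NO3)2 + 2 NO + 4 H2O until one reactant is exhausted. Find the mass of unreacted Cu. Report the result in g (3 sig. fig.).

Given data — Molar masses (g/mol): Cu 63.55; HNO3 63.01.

528 g

n(Cu) = 1470 / 63.55 = 23.13 mol
n(HNO3) = 2490 / 63.01 = 39.52 mol
n/ν for Cu = 23.13/3 = 7.710
n/ν for HNO3 = 39.52/8 = 4.940
Smallest n/ν is HNO3 → limiting reagent.
Cu consumed = (3/8) × 39.52 = 14.82 mol
Cu remaining = 23.13 − 14.82 = 8.310 mol
mass = 8.310 × 63.55 = 528.1 g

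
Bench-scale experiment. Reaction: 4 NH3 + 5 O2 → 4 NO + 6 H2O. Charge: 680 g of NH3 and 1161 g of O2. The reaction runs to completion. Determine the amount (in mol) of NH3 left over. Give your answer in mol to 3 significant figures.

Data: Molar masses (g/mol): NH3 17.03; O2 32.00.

n(NH3) = 680.0 / 17.03 = 39.93 mol
n(O2) = 1161 / 32.00 = 36.28 mol
n/ν for NH3 = 39.93/4 = 9.983
n/ν for O2 = 36.28/5 = 7.256
Smallest n/ν is O2 → limiting reagent.
NH3 consumed = (4/5) × 36.28 = 29.02 mol
NH3 remaining = 39.93 − 29.02 = 10.91 mol

10.9 mol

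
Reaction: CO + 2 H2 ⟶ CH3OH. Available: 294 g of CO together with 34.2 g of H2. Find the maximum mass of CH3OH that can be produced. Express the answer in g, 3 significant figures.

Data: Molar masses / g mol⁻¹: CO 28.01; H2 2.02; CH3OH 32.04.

n(CO) = 294.0 / 28.01 = 10.50 mol
n(H2) = 34.20 / 2.02 = 16.93 mol
n/ν → CO: 10.50, H2: 8.465; H2 is limiting.
n(CH3OH) = (1/2) × 16.93 = 8.465 mol
mass = 8.465 × 32.04 = 271.2 g

271 g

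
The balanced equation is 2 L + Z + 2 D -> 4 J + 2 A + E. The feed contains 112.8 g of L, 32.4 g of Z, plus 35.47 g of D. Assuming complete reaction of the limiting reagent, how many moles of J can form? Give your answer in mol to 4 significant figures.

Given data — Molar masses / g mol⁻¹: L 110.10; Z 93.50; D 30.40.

n(L) = 112.8 / 110.10 = 1.025 mol
n(Z) = 32.40 / 93.50 = 0.3465 mol
n(D) = 35.47 / 30.40 = 1.167 mol
n/ν for L = 1.025/2 = 0.5125
n/ν for Z = 0.3465/1 = 0.3465
n/ν for D = 1.167/2 = 0.5835
Smallest n/ν is Z → limiting reagent.
n(J) = (4/1) × 0.3465 = 1.386 mol

1.386 mol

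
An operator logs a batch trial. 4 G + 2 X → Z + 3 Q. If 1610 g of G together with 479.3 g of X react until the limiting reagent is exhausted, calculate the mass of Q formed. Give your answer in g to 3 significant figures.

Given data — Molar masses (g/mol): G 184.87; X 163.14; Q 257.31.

1130 g

n(G) = 1610 / 184.87 = 8.709 mol
n(X) = 479.3 / 163.14 = 2.938 mol
n/ν → G: 2.177, X: 1.469; X is limiting.
n(Q) = (3/2) × 2.938 = 4.407 mol
mass = 4.407 × 257.31 = 1134 g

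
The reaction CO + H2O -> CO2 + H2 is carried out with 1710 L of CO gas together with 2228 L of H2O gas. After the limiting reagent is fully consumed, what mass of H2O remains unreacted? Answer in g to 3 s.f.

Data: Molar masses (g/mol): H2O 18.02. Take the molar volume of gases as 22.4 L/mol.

417 g

n(CO) = 1710 / 22.4 = 76.34 mol
n(H2O) = 2228 / 22.4 = 99.46 mol
n/ν for CO = 76.34/1 = 76.34
n/ν for H2O = 99.46/1 = 99.46
Smallest n/ν is CO → limiting reagent.
H2O consumed = (1/1) × 76.34 = 76.34 mol
H2O remaining = 99.46 − 76.34 = 23.12 mol
mass = 23.12 × 18.02 = 416.6 g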